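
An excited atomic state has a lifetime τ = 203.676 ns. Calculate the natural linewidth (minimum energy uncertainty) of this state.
1.616 neV

Using the energy-time uncertainty principle:
ΔEΔt ≥ ℏ/2

The lifetime τ represents the time uncertainty Δt.
The natural linewidth (minimum energy uncertainty) is:

ΔE = ℏ/(2τ)
ΔE = (1.055e-34 J·s) / (2 × 2.037e-07 s)
ΔE = 2.589e-28 J = 1.616 neV

This natural linewidth limits the precision of spectroscopic measurements.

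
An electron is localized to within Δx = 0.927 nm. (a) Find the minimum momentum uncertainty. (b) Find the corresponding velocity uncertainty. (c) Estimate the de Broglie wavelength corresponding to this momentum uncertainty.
(a) Δp_min = 5.688 × 10^-26 kg·m/s
(b) Δv_min = 62.442 km/s
(c) λ_dB = 11.649 nm

Step-by-step:

(a) From the uncertainty principle:
Δp_min = ℏ/(2Δx) = (1.055e-34 J·s)/(2 × 9.270e-10 m) = 5.688e-26 kg·m/s

(b) The velocity uncertainty:
Δv = Δp/m = (5.688e-26 kg·m/s)/(9.109e-31 kg) = 6.244e+04 m/s = 62.442 km/s

(c) The de Broglie wavelength for this momentum:
λ = h/p = (6.626e-34 J·s)/(5.688e-26 kg·m/s) = 1.165e-08 m = 11.649 nm

Note: The de Broglie wavelength is comparable to the localization size, as expected from wave-particle duality.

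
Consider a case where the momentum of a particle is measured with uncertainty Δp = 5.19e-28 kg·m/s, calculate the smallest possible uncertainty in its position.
101.597 nm

Using the Heisenberg uncertainty principle:
ΔxΔp ≥ ℏ/2

The minimum uncertainty in position is:
Δx_min = ℏ/(2Δp)
Δx_min = (1.055e-34 J·s) / (2 × 5.190e-28 kg·m/s)
Δx_min = 1.016e-07 m = 101.597 nm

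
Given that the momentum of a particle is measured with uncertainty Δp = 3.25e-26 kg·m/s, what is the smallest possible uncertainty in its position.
1.622 nm

Using the Heisenberg uncertainty principle:
ΔxΔp ≥ ℏ/2

The minimum uncertainty in position is:
Δx_min = ℏ/(2Δp)
Δx_min = (1.055e-34 J·s) / (2 × 3.250e-26 kg·m/s)
Δx_min = 1.622e-09 m = 1.622 nm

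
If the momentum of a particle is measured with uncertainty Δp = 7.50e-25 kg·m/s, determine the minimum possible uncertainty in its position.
70.305 pm

Using the Heisenberg uncertainty principle:
ΔxΔp ≥ ℏ/2

The minimum uncertainty in position is:
Δx_min = ℏ/(2Δp)
Δx_min = (1.055e-34 J·s) / (2 × 7.500e-25 kg·m/s)
Δx_min = 7.030e-11 m = 70.305 pm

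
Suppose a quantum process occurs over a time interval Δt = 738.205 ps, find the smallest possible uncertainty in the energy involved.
445.819 neV

Using the energy-time uncertainty principle:
ΔEΔt ≥ ℏ/2

The minimum uncertainty in energy is:
ΔE_min = ℏ/(2Δt)
ΔE_min = (1.055e-34 J·s) / (2 × 7.382e-10 s)
ΔE_min = 7.143e-26 J = 445.819 neV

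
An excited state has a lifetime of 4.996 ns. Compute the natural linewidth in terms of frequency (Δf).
15.928 MHz

Using the energy-time uncertainty principle and E = hf:
ΔEΔt ≥ ℏ/2
hΔf·Δt ≥ ℏ/2

The minimum frequency uncertainty is:
Δf = ℏ/(2hτ) = 1/(4πτ)
Δf = 1/(4π × 4.996e-09 s)
Δf = 1.593e+07 Hz = 15.928 MHz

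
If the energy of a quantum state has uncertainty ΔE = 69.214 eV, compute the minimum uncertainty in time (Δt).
4.755 as

Using the energy-time uncertainty principle:
ΔEΔt ≥ ℏ/2

The minimum uncertainty in time is:
Δt_min = ℏ/(2ΔE)
Δt_min = (1.055e-34 J·s) / (2 × 1.109e-17 J)
Δt_min = 4.755e-18 s = 4.755 as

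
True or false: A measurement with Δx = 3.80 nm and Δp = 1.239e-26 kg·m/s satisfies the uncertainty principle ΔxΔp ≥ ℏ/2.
No, it violates the uncertainty principle (impossible measurement).

Calculate the product ΔxΔp:
ΔxΔp = (3.800e-09 m) × (1.239e-26 kg·m/s)
ΔxΔp = 4.708e-35 J·s

Compare to the minimum allowed value ℏ/2:
ℏ/2 = 5.273e-35 J·s

Since ΔxΔp = 4.708e-35 J·s < 5.273e-35 J·s = ℏ/2,
the measurement violates the uncertainty principle.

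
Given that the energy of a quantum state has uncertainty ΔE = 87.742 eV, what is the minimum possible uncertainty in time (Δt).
3.751 as

Using the energy-time uncertainty principle:
ΔEΔt ≥ ℏ/2

The minimum uncertainty in time is:
Δt_min = ℏ/(2ΔE)
Δt_min = (1.055e-34 J·s) / (2 × 1.406e-17 J)
Δt_min = 3.751e-18 s = 3.751 as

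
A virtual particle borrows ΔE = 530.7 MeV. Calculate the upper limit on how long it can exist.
6.201 × 10^-25 s

Using the energy-time uncertainty principle:
ΔEΔt ≥ ℏ/2

For a virtual particle borrowing energy ΔE, the maximum lifetime is:
Δt_max = ℏ/(2ΔE)

Converting energy:
ΔE = 530.7 MeV = 8.503e-11 J

Δt_max = (1.055e-34 J·s) / (2 × 8.503e-11 J)
Δt_max = 6.201e-25 s = 6.201 × 10^-25 s

Virtual particles with higher borrowed energy exist for shorter times.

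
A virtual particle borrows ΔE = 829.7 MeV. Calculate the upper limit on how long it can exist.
3.967 × 10^-25 s

Using the energy-time uncertainty principle:
ΔEΔt ≥ ℏ/2

For a virtual particle borrowing energy ΔE, the maximum lifetime is:
Δt_max = ℏ/(2ΔE)

Converting energy:
ΔE = 829.7 MeV = 1.329e-10 J

Δt_max = (1.055e-34 J·s) / (2 × 1.329e-10 J)
Δt_max = 3.967e-25 s = 3.967 × 10^-25 s

Virtual particles with higher borrowed energy exist for shorter times.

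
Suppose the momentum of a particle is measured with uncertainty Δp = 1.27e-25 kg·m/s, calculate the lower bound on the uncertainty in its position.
415.186 pm

Using the Heisenberg uncertainty principle:
ΔxΔp ≥ ℏ/2

The minimum uncertainty in position is:
Δx_min = ℏ/(2Δp)
Δx_min = (1.055e-34 J·s) / (2 × 1.270e-25 kg·m/s)
Δx_min = 4.152e-10 m = 415.186 pm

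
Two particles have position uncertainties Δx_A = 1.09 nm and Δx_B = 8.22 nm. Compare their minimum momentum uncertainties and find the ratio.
Particle A has the larger minimum momentum uncertainty, by a factor of 7.54.

For each particle, the minimum momentum uncertainty is Δp_min = ℏ/(2Δx):

Particle A: Δp_A = ℏ/(2×1.090e-09 m) = 4.837e-26 kg·m/s
Particle B: Δp_B = ℏ/(2×8.220e-09 m) = 6.415e-27 kg·m/s

Ratio: Δp_A/Δp_B = 7.54

Since Δp_min ∝ 1/Δx, the particle with smaller position uncertainty (A) has larger momentum uncertainty.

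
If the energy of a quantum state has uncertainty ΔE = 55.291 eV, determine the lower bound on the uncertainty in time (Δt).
5.952 as

Using the energy-time uncertainty principle:
ΔEΔt ≥ ℏ/2

The minimum uncertainty in time is:
Δt_min = ℏ/(2ΔE)
Δt_min = (1.055e-34 J·s) / (2 × 8.859e-18 J)
Δt_min = 5.952e-18 s = 5.952 as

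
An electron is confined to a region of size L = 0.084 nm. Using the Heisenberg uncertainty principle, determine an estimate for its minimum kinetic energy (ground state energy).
1.350 eV

Using the uncertainty principle to estimate ground state energy:

1. The position uncertainty is approximately the confinement size:
   Δx ≈ L = 8.400e-11 m

2. From ΔxΔp ≥ ℏ/2, the minimum momentum uncertainty is:
   Δp ≈ ℏ/(2L) = 6.277e-25 kg·m/s

3. The kinetic energy is approximately:
   KE ≈ (Δp)²/(2m) = (6.277e-25)²/(2 × 9.109e-31 kg)
   KE ≈ 2.163e-19 J = 1.350 eV

This is an order-of-magnitude estimate of the ground state energy.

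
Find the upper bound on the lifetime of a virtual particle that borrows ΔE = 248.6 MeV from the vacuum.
1.324 ys

Using the energy-time uncertainty principle:
ΔEΔt ≥ ℏ/2

For a virtual particle borrowing energy ΔE, the maximum lifetime is:
Δt_max = ℏ/(2ΔE)

Converting energy:
ΔE = 248.6 MeV = 3.983e-11 J

Δt_max = (1.055e-34 J·s) / (2 × 3.983e-11 J)
Δt_max = 1.324e-24 s = 1.324 ys

Virtual particles with higher borrowed energy exist for shorter times.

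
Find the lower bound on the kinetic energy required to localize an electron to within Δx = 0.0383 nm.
6.493 eV

Localizing a particle requires giving it sufficient momentum uncertainty:

1. From uncertainty principle: Δp ≥ ℏ/(2Δx)
   Δp_min = (1.055e-34 J·s) / (2 × 3.830e-11 m)
   Δp_min = 1.377e-24 kg·m/s

2. This momentum uncertainty corresponds to kinetic energy:
   KE ≈ (Δp)²/(2m) = (1.377e-24)²/(2 × 9.109e-31 kg)
   KE = 1.040e-18 J = 6.493 eV

Tighter localization requires more energy.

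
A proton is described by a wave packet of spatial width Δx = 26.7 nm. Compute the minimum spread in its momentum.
1.975 × 10^-27 kg·m/s

For a wave packet, the spatial width Δx and momentum spread Δp are related by the uncertainty principle:
ΔxΔp ≥ ℏ/2

The minimum momentum spread is:
Δp_min = ℏ/(2Δx)
Δp_min = (1.055e-34 J·s) / (2 × 2.670e-08 m)
Δp_min = 1.975e-27 kg·m/s

A wave packet cannot have both a well-defined position and well-defined momentum.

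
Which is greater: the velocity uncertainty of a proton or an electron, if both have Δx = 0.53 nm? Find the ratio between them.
The electron has the larger minimum velocity uncertainty, by a ratio of 1836.2.

For both particles, Δp_min = ℏ/(2Δx) = 9.949e-26 kg·m/s (same for both).

The velocity uncertainty is Δv = Δp/m:
- proton: Δv = 9.949e-26 / 1.673e-27 = 5.948e+01 m/s = 59.480 m/s
- electron: Δv = 9.949e-26 / 9.109e-31 = 1.092e+05 m/s = 109.215 km/s

Ratio: 1.092e+05 / 5.948e+01 = 1836.2

The lighter particle has larger velocity uncertainty because Δv ∝ 1/m.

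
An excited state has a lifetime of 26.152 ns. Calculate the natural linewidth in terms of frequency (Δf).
3.043 MHz

Using the energy-time uncertainty principle and E = hf:
ΔEΔt ≥ ℏ/2
hΔf·Δt ≥ ℏ/2

The minimum frequency uncertainty is:
Δf = ℏ/(2hτ) = 1/(4πτ)
Δf = 1/(4π × 2.615e-08 s)
Δf = 3.043e+06 Hz = 3.043 MHz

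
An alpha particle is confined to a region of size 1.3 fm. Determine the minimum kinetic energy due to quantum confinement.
772.668 keV

Using the uncertainty principle:

1. Position uncertainty: Δx ≈ 1.300e-15 m
2. Minimum momentum uncertainty: Δp = ℏ/(2Δx) = 4.056e-20 kg·m/s
3. Minimum kinetic energy:
   KE = (Δp)²/(2m) = (4.056e-20)²/(2 × 6.645e-27 kg)
   KE = 1.238e-13 J = 772.668 keV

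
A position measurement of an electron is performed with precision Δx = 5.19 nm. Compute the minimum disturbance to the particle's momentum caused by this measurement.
1.016 × 10^-26 kg·m/s

The uncertainty principle implies that measuring position disturbs momentum:
ΔxΔp ≥ ℏ/2

When we measure position with precision Δx, we necessarily introduce a momentum uncertainty:
Δp ≥ ℏ/(2Δx)
Δp_min = (1.055e-34 J·s) / (2 × 5.190e-09 m)
Δp_min = 1.016e-26 kg·m/s

The more precisely we measure position, the greater the momentum disturbance.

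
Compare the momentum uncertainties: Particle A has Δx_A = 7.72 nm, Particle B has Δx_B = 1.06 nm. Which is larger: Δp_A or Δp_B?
Particle B has the larger minimum momentum uncertainty, by a factor of 7.28.

For each particle, the minimum momentum uncertainty is Δp_min = ℏ/(2Δx):

Particle A: Δp_A = ℏ/(2×7.720e-09 m) = 6.830e-27 kg·m/s
Particle B: Δp_B = ℏ/(2×1.060e-09 m) = 4.974e-26 kg·m/s

Ratio: Δp_B/Δp_A = 7.28

Since Δp_min ∝ 1/Δx, the particle with smaller position uncertainty (B) has larger momentum uncertainty.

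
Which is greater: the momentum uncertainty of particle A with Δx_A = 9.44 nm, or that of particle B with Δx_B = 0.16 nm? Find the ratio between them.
Particle B has the larger minimum momentum uncertainty, by a factor of 59.00.

For each particle, the minimum momentum uncertainty is Δp_min = ℏ/(2Δx):

Particle A: Δp_A = ℏ/(2×9.440e-09 m) = 5.586e-27 kg·m/s
Particle B: Δp_B = ℏ/(2×1.600e-10 m) = 3.296e-25 kg·m/s

Ratio: Δp_B/Δp_A = 59.00

Since Δp_min ∝ 1/Δx, the particle with smaller position uncertainty (B) has larger momentum uncertainty.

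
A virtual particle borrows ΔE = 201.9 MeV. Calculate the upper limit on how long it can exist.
1.630 ys

Using the energy-time uncertainty principle:
ΔEΔt ≥ ℏ/2

For a virtual particle borrowing energy ΔE, the maximum lifetime is:
Δt_max = ℏ/(2ΔE)

Converting energy:
ΔE = 201.9 MeV = 3.235e-11 J

Δt_max = (1.055e-34 J·s) / (2 × 3.235e-11 J)
Δt_max = 1.630e-24 s = 1.630 ys

Virtual particles with higher borrowed energy exist for shorter times.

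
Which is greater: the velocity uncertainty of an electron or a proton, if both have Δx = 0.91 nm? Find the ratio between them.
The electron has the larger minimum velocity uncertainty, by a ratio of 1836.2.

For both particles, Δp_min = ℏ/(2Δx) = 5.794e-26 kg·m/s (same for both).

The velocity uncertainty is Δv = Δp/m:
- electron: Δv = 5.794e-26 / 9.109e-31 = 6.361e+04 m/s = 63.609 km/s
- proton: Δv = 5.794e-26 / 1.673e-27 = 3.464e+01 m/s = 34.642 m/s

Ratio: 6.361e+04 / 3.464e+01 = 1836.2

The lighter particle has larger velocity uncertainty because Δv ∝ 1/m.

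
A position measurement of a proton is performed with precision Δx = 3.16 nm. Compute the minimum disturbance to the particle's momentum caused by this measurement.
1.669 × 10^-26 kg·m/s

The uncertainty principle implies that measuring position disturbs momentum:
ΔxΔp ≥ ℏ/2

When we measure position with precision Δx, we necessarily introduce a momentum uncertainty:
Δp ≥ ℏ/(2Δx)
Δp_min = (1.055e-34 J·s) / (2 × 3.160e-09 m)
Δp_min = 1.669e-26 kg·m/s

The more precisely we measure position, the greater the momentum disturbance.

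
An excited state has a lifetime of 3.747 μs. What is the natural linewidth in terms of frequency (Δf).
21.238 kHz

Using the energy-time uncertainty principle and E = hf:
ΔEΔt ≥ ℏ/2
hΔf·Δt ≥ ℏ/2

The minimum frequency uncertainty is:
Δf = ℏ/(2hτ) = 1/(4πτ)
Δf = 1/(4π × 3.747e-06 s)
Δf = 2.124e+04 Hz = 21.238 kHz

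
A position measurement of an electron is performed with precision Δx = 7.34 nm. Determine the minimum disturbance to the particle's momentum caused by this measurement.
7.184 × 10^-27 kg·m/s

The uncertainty principle implies that measuring position disturbs momentum:
ΔxΔp ≥ ℏ/2

When we measure position with precision Δx, we necessarily introduce a momentum uncertainty:
Δp ≥ ℏ/(2Δx)
Δp_min = (1.055e-34 J·s) / (2 × 7.340e-09 m)
Δp_min = 7.184e-27 kg·m/s

The more precisely we measure position, the greater the momentum disturbance.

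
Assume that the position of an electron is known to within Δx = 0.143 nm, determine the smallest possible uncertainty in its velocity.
404.782 km/s

Using the Heisenberg uncertainty principle and Δp = mΔv:
ΔxΔp ≥ ℏ/2
Δx(mΔv) ≥ ℏ/2

The minimum uncertainty in velocity is:
Δv_min = ℏ/(2mΔx)
Δv_min = (1.055e-34 J·s) / (2 × 9.109e-31 kg × 1.430e-10 m)
Δv_min = 4.048e+05 m/s = 404.782 km/s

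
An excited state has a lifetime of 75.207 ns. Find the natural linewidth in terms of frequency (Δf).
1.058 MHz

Using the energy-time uncertainty principle and E = hf:
ΔEΔt ≥ ℏ/2
hΔf·Δt ≥ ℏ/2

The minimum frequency uncertainty is:
Δf = ℏ/(2hτ) = 1/(4πτ)
Δf = 1/(4π × 7.521e-08 s)
Δf = 1.058e+06 Hz = 1.058 MHz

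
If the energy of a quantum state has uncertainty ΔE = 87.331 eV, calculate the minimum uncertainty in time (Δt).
3.768 as

Using the energy-time uncertainty principle:
ΔEΔt ≥ ℏ/2

The minimum uncertainty in time is:
Δt_min = ℏ/(2ΔE)
Δt_min = (1.055e-34 J·s) / (2 × 1.399e-17 J)
Δt_min = 3.768e-18 s = 3.768 as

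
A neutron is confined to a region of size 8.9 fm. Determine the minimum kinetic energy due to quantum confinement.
65.400 keV

Using the uncertainty principle:

1. Position uncertainty: Δx ≈ 8.900e-15 m
2. Minimum momentum uncertainty: Δp = ℏ/(2Δx) = 5.925e-21 kg·m/s
3. Minimum kinetic energy:
   KE = (Δp)²/(2m) = (5.925e-21)²/(2 × 1.675e-27 kg)
   KE = 1.048e-14 J = 65.400 keV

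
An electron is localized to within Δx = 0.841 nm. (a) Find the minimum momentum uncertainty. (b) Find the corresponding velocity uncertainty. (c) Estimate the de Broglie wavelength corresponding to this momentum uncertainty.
(a) Δp_min = 6.270 × 10^-26 kg·m/s
(b) Δv_min = 68.827 km/s
(c) λ_dB = 10.568 nm

Step-by-step:

(a) From the uncertainty principle:
Δp_min = ℏ/(2Δx) = (1.055e-34 J·s)/(2 × 8.410e-10 m) = 6.270e-26 kg·m/s

(b) The velocity uncertainty:
Δv = Δp/m = (6.270e-26 kg·m/s)/(9.109e-31 kg) = 6.883e+04 m/s = 68.827 km/s

(c) The de Broglie wavelength for this momentum:
λ = h/p = (6.626e-34 J·s)/(6.270e-26 kg·m/s) = 1.057e-08 m = 10.568 nm

Note: The de Broglie wavelength is comparable to the localization size, as expected from wave-particle duality.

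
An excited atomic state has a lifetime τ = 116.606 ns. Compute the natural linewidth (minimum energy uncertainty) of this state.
2.822 neV

Using the energy-time uncertainty principle:
ΔEΔt ≥ ℏ/2

The lifetime τ represents the time uncertainty Δt.
The natural linewidth (minimum energy uncertainty) is:

ΔE = ℏ/(2τ)
ΔE = (1.055e-34 J·s) / (2 × 1.166e-07 s)
ΔE = 4.522e-28 J = 2.822 neV

This natural linewidth limits the precision of spectroscopic measurements.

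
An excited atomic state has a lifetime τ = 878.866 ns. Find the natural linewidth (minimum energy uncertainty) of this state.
374.467 peV

Using the energy-time uncertainty principle:
ΔEΔt ≥ ℏ/2

The lifetime τ represents the time uncertainty Δt.
The natural linewidth (minimum energy uncertainty) is:

ΔE = ℏ/(2τ)
ΔE = (1.055e-34 J·s) / (2 × 8.789e-07 s)
ΔE = 6.000e-29 J = 374.467 peV

This natural linewidth limits the precision of spectroscopic measurements.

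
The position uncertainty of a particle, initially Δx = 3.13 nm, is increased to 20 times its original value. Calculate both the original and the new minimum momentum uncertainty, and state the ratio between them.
Original Δp_min = 1.685 × 10^-26 kg·m/s; new Δp'_min = 8.423 × 10^-28 kg·m/s; ratio Δp'_min/Δp_min = 1/20.

From the uncertainty principle ΔxΔp ≥ ℏ/2, the minimum momentum uncertainty is Δp_min = ℏ/(2Δx).

Original (Δx = 3.13 nm = 3.130e-09 m):
Δp_min = (1.055e-34 J·s)/(2 × 3.130e-09 m) = 1.685e-26 kg·m/s

When Δx → 20Δx:
Δp'_min = ℏ/(2 × 20Δx) = (1/20) × ℏ/(2Δx) = (1/20) × Δp_min
Δp'_min = 1/20 × 1.685e-26 kg·m/s = 8.423e-28 kg·m/s

Since Δp_min ∝ 1/Δx, when Δx is increased to 20 times its original value, Δp_min decreases to 1/20 of its original value.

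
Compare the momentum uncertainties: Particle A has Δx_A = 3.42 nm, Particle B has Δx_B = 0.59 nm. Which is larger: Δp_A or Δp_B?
Particle B has the larger minimum momentum uncertainty, by a factor of 5.80.

For each particle, the minimum momentum uncertainty is Δp_min = ℏ/(2Δx):

Particle A: Δp_A = ℏ/(2×3.420e-09 m) = 1.542e-26 kg·m/s
Particle B: Δp_B = ℏ/(2×5.900e-10 m) = 8.937e-26 kg·m/s

Ratio: Δp_B/Δp_A = 5.80

Since Δp_min ∝ 1/Δx, the particle with smaller position uncertainty (B) has larger momentum uncertainty.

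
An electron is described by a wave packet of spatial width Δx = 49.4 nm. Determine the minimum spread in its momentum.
1.067 × 10^-27 kg·m/s

For a wave packet, the spatial width Δx and momentum spread Δp are related by the uncertainty principle:
ΔxΔp ≥ ℏ/2

The minimum momentum spread is:
Δp_min = ℏ/(2Δx)
Δp_min = (1.055e-34 J·s) / (2 × 4.940e-08 m)
Δp_min = 1.067e-27 kg·m/s

A wave packet cannot have both a well-defined position and well-defined momentum.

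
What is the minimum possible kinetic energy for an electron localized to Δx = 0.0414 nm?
5.557 eV

Localizing a particle requires giving it sufficient momentum uncertainty:

1. From uncertainty principle: Δp ≥ ℏ/(2Δx)
   Δp_min = (1.055e-34 J·s) / (2 × 4.140e-11 m)
   Δp_min = 1.274e-24 kg·m/s

2. This momentum uncertainty corresponds to kinetic energy:
   KE ≈ (Δp)²/(2m) = (1.274e-24)²/(2 × 9.109e-31 kg)
   KE = 8.904e-19 J = 5.557 eV

Tighter localization requires more energy.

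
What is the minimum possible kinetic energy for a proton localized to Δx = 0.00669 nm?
115.905 meV

Localizing a particle requires giving it sufficient momentum uncertainty:

1. From uncertainty principle: Δp ≥ ℏ/(2Δx)
   Δp_min = (1.055e-34 J·s) / (2 × 6.690e-12 m)
   Δp_min = 7.882e-24 kg·m/s

2. This momentum uncertainty corresponds to kinetic energy:
   KE ≈ (Δp)²/(2m) = (7.882e-24)²/(2 × 1.673e-27 kg)
   KE = 1.857e-20 J = 115.905 meV

Tighter localization requires more energy.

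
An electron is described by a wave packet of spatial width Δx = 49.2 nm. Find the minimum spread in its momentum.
1.072 × 10^-27 kg·m/s

For a wave packet, the spatial width Δx and momentum spread Δp are related by the uncertainty principle:
ΔxΔp ≥ ℏ/2

The minimum momentum spread is:
Δp_min = ℏ/(2Δx)
Δp_min = (1.055e-34 J·s) / (2 × 4.920e-08 m)
Δp_min = 1.072e-27 kg·m/s

A wave packet cannot have both a well-defined position and well-defined momentum.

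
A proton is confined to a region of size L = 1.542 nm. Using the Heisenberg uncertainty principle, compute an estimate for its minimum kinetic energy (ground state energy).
2.182 μeV

Using the uncertainty principle to estimate ground state energy:

1. The position uncertainty is approximately the confinement size:
   Δx ≈ L = 1.542e-09 m

2. From ΔxΔp ≥ ℏ/2, the minimum momentum uncertainty is:
   Δp ≈ ℏ/(2L) = 3.419e-26 kg·m/s

3. The kinetic energy is approximately:
   KE ≈ (Δp)²/(2m) = (3.419e-26)²/(2 × 1.673e-27 kg)
   KE ≈ 3.495e-25 J = 2.182 μeV

This is an order-of-magnitude estimate of the ground state energy.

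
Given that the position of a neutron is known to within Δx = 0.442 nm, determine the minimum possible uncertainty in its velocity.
71.224 m/s

Using the Heisenberg uncertainty principle and Δp = mΔv:
ΔxΔp ≥ ℏ/2
Δx(mΔv) ≥ ℏ/2

The minimum uncertainty in velocity is:
Δv_min = ℏ/(2mΔx)
Δv_min = (1.055e-34 J·s) / (2 × 1.675e-27 kg × 4.420e-10 m)
Δv_min = 7.122e+01 m/s = 71.224 m/s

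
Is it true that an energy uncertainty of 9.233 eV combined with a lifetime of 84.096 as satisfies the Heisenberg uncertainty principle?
Yes, it satisfies the uncertainty relation.

Calculate the product ΔEΔt:
ΔE = 9.233 eV = 1.479e-18 J
ΔEΔt = (1.479e-18 J) × (8.410e-17 s)
ΔEΔt = 1.244e-34 J·s

Compare to the minimum allowed value ℏ/2:
ℏ/2 = 5.273e-35 J·s

Since ΔEΔt = 1.244e-34 J·s ≥ 5.273e-35 J·s = ℏ/2,
this satisfies the uncertainty relation.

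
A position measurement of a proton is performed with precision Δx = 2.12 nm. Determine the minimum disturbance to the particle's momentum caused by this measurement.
2.487 × 10^-26 kg·m/s

The uncertainty principle implies that measuring position disturbs momentum:
ΔxΔp ≥ ℏ/2

When we measure position with precision Δx, we necessarily introduce a momentum uncertainty:
Δp ≥ ℏ/(2Δx)
Δp_min = (1.055e-34 J·s) / (2 × 2.120e-09 m)
Δp_min = 2.487e-26 kg·m/s

The more precisely we measure position, the greater the momentum disturbance.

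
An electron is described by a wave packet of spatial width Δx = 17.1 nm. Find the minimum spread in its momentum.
3.084 × 10^-27 kg·m/s

For a wave packet, the spatial width Δx and momentum spread Δp are related by the uncertainty principle:
ΔxΔp ≥ ℏ/2

The minimum momentum spread is:
Δp_min = ℏ/(2Δx)
Δp_min = (1.055e-34 J·s) / (2 × 1.710e-08 m)
Δp_min = 3.084e-27 kg·m/s

A wave packet cannot have both a well-defined position and well-defined momentum.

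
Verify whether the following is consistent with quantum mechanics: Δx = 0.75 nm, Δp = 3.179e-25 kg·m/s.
Yes, it satisfies the uncertainty principle.

Calculate the product ΔxΔp:
ΔxΔp = (7.500e-10 m) × (3.179e-25 kg·m/s)
ΔxΔp = 2.384e-34 J·s

Compare to the minimum allowed value ℏ/2:
ℏ/2 = 5.273e-35 J·s

Since ΔxΔp = 2.384e-34 J·s ≥ 5.273e-35 J·s = ℏ/2,
the measurement satisfies the uncertainty principle.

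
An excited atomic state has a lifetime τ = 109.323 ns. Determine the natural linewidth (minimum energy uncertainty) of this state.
3.010 neV

Using the energy-time uncertainty principle:
ΔEΔt ≥ ℏ/2

The lifetime τ represents the time uncertainty Δt.
The natural linewidth (minimum energy uncertainty) is:

ΔE = ℏ/(2τ)
ΔE = (1.055e-34 J·s) / (2 × 1.093e-07 s)
ΔE = 4.823e-28 J = 3.010 neV

This natural linewidth limits the precision of spectroscopic measurements.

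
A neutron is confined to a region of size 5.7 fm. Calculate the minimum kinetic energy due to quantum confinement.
159.443 keV

Using the uncertainty principle:

1. Position uncertainty: Δx ≈ 5.700e-15 m
2. Minimum momentum uncertainty: Δp = ℏ/(2Δx) = 9.251e-21 kg·m/s
3. Minimum kinetic energy:
   KE = (Δp)²/(2m) = (9.251e-21)²/(2 × 1.675e-27 kg)
   KE = 2.555e-14 J = 159.443 keV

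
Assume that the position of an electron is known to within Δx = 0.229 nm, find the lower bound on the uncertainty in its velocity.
252.768 km/s

Using the Heisenberg uncertainty principle and Δp = mΔv:
ΔxΔp ≥ ℏ/2
Δx(mΔv) ≥ ℏ/2

The minimum uncertainty in velocity is:
Δv_min = ℏ/(2mΔx)
Δv_min = (1.055e-34 J·s) / (2 × 9.109e-31 kg × 2.290e-10 m)
Δv_min = 2.528e+05 m/s = 252.768 km/s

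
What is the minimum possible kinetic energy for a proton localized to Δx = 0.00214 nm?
1.133 eV

Localizing a particle requires giving it sufficient momentum uncertainty:

1. From uncertainty principle: Δp ≥ ℏ/(2Δx)
   Δp_min = (1.055e-34 J·s) / (2 × 2.140e-12 m)
   Δp_min = 2.464e-23 kg·m/s

2. This momentum uncertainty corresponds to kinetic energy:
   KE ≈ (Δp)²/(2m) = (2.464e-23)²/(2 × 1.673e-27 kg)
   KE = 1.815e-19 J = 1.133 eV

Tighter localization requires more energy.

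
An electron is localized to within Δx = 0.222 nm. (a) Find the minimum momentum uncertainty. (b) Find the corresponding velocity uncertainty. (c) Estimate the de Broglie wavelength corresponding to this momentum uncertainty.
(a) Δp_min = 2.375 × 10^-25 kg·m/s
(b) Δv_min = 260.738 km/s
(c) λ_dB = 2.790 nm

Step-by-step:

(a) From the uncertainty principle:
Δp_min = ℏ/(2Δx) = (1.055e-34 J·s)/(2 × 2.220e-10 m) = 2.375e-25 kg·m/s

(b) The velocity uncertainty:
Δv = Δp/m = (2.375e-25 kg·m/s)/(9.109e-31 kg) = 2.607e+05 m/s = 260.738 km/s

(c) The de Broglie wavelength for this momentum:
λ = h/p = (6.626e-34 J·s)/(2.375e-25 kg·m/s) = 2.790e-09 m = 2.790 nm

Note: The de Broglie wavelength is comparable to the localization size, as expected from wave-particle duality.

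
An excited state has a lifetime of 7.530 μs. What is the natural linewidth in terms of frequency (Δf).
10.568 kHz

Using the energy-time uncertainty principle and E = hf:
ΔEΔt ≥ ℏ/2
hΔf·Δt ≥ ℏ/2

The minimum frequency uncertainty is:
Δf = ℏ/(2hτ) = 1/(4πτ)
Δf = 1/(4π × 7.530e-06 s)
Δf = 1.057e+04 Hz = 10.568 kHz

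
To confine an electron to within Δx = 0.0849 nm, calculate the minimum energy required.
1.321 eV

Localizing a particle requires giving it sufficient momentum uncertainty:

1. From uncertainty principle: Δp ≥ ℏ/(2Δx)
   Δp_min = (1.055e-34 J·s) / (2 × 8.490e-11 m)
   Δp_min = 6.211e-25 kg·m/s

2. This momentum uncertainty corresponds to kinetic energy:
   KE ≈ (Δp)²/(2m) = (6.211e-25)²/(2 × 9.109e-31 kg)
   KE = 2.117e-19 J = 1.321 eV

Tighter localization requires more energy.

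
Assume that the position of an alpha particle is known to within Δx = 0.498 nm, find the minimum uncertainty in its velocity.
15.935 m/s

Using the Heisenberg uncertainty principle and Δp = mΔv:
ΔxΔp ≥ ℏ/2
Δx(mΔv) ≥ ℏ/2

The minimum uncertainty in velocity is:
Δv_min = ℏ/(2mΔx)
Δv_min = (1.055e-34 J·s) / (2 × 6.645e-27 kg × 4.980e-10 m)
Δv_min = 1.593e+01 m/s = 15.935 m/s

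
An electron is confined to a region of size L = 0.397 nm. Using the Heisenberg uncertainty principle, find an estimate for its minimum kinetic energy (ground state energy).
60.434 meV

Using the uncertainty principle to estimate ground state energy:

1. The position uncertainty is approximately the confinement size:
   Δx ≈ L = 3.970e-10 m

2. From ΔxΔp ≥ ℏ/2, the minimum momentum uncertainty is:
   Δp ≈ ℏ/(2L) = 1.328e-25 kg·m/s

3. The kinetic energy is approximately:
   KE ≈ (Δp)²/(2m) = (1.328e-25)²/(2 × 9.109e-31 kg)
   KE ≈ 9.683e-21 J = 60.434 meV

This is an order-of-magnitude estimate of the ground state energy.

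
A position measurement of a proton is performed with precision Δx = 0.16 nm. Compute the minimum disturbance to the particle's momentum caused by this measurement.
3.296 × 10^-25 kg·m/s

The uncertainty principle implies that measuring position disturbs momentum:
ΔxΔp ≥ ℏ/2

When we measure position with precision Δx, we necessarily introduce a momentum uncertainty:
Δp ≥ ℏ/(2Δx)
Δp_min = (1.055e-34 J·s) / (2 × 1.600e-10 m)
Δp_min = 3.296e-25 kg·m/s

The more precisely we measure position, the greater the momentum disturbance.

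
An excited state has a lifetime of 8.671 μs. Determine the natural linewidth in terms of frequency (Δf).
9.177 kHz

Using the energy-time uncertainty principle and E = hf:
ΔEΔt ≥ ℏ/2
hΔf·Δt ≥ ℏ/2

The minimum frequency uncertainty is:
Δf = ℏ/(2hτ) = 1/(4πτ)
Δf = 1/(4π × 8.671e-06 s)
Δf = 9.177e+03 Hz = 9.177 kHz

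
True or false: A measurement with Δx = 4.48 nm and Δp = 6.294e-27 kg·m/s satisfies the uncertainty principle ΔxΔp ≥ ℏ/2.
No, it violates the uncertainty principle (impossible measurement).

Calculate the product ΔxΔp:
ΔxΔp = (4.480e-09 m) × (6.294e-27 kg·m/s)
ΔxΔp = 2.820e-35 J·s

Compare to the minimum allowed value ℏ/2:
ℏ/2 = 5.273e-35 J·s

Since ΔxΔp = 2.820e-35 J·s < 5.273e-35 J·s = ℏ/2,
the measurement violates the uncertainty principle.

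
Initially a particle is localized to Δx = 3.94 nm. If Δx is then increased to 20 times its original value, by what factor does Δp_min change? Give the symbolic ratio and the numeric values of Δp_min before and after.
Original Δp_min = 1.338 × 10^-26 kg·m/s; new Δp'_min = 6.691 × 10^-28 kg·m/s; ratio Δp'_min/Δp_min = 1/20.

From the uncertainty principle ΔxΔp ≥ ℏ/2, the minimum momentum uncertainty is Δp_min = ℏ/(2Δx).

Original (Δx = 3.94 nm = 3.940e-09 m):
Δp_min = (1.055e-34 J·s)/(2 × 3.940e-09 m) = 1.338e-26 kg·m/s

When Δx → 20Δx:
Δp'_min = ℏ/(2 × 20Δx) = (1/20) × ℏ/(2Δx) = (1/20) × Δp_min
Δp'_min = 1/20 × 1.338e-26 kg·m/s = 6.691e-28 kg·m/s

Since Δp_min ∝ 1/Δx, when Δx is increased to 20 times its original value, Δp_min decreases to 1/20 of its original value.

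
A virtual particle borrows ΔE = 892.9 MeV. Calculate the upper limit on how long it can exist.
3.686 × 10^-25 s

Using the energy-time uncertainty principle:
ΔEΔt ≥ ℏ/2

For a virtual particle borrowing energy ΔE, the maximum lifetime is:
Δt_max = ℏ/(2ΔE)

Converting energy:
ΔE = 892.9 MeV = 1.431e-10 J

Δt_max = (1.055e-34 J·s) / (2 × 1.431e-10 J)
Δt_max = 3.686e-25 s = 3.686 × 10^-25 s

Virtual particles with higher borrowed energy exist for shorter times.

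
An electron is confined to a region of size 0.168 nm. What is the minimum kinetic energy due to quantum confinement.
337.477 meV

Using the uncertainty principle:

1. Position uncertainty: Δx ≈ 1.680e-10 m
2. Minimum momentum uncertainty: Δp = ℏ/(2Δx) = 3.139e-25 kg·m/s
3. Minimum kinetic energy:
   KE = (Δp)²/(2m) = (3.139e-25)²/(2 × 9.109e-31 kg)
   KE = 5.407e-20 J = 337.477 meV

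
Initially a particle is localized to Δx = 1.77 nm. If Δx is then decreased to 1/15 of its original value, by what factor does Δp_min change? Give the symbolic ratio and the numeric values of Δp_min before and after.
Original Δp_min = 2.979 × 10^-26 kg·m/s; new Δp'_min = 4.469 × 10^-25 kg·m/s; ratio Δp'_min/Δp_min = 15.

From the uncertainty principle ΔxΔp ≥ ℏ/2, the minimum momentum uncertainty is Δp_min = ℏ/(2Δx).

Original (Δx = 1.77 nm = 1.770e-09 m):
Δp_min = (1.055e-34 J·s)/(2 × 1.770e-09 m) = 2.979e-26 kg·m/s

When Δx → (1/15)Δx:
Δp'_min = ℏ/(2 × (1/15)Δx) = 15 × ℏ/(2Δx) = 15 × Δp_min
Δp'_min = 15 × 2.979e-26 kg·m/s = 4.469e-25 kg·m/s

Since Δp_min ∝ 1/Δx, when Δx is decreased to 1/15 of its original value, Δp_min increases to 15 times its original value.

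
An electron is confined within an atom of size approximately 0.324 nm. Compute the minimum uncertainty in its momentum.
1.627 × 10^-25 kg·m/s

Using the Heisenberg uncertainty principle:
ΔxΔp ≥ ℏ/2

With Δx ≈ L = 3.240e-10 m (the confinement size):
Δp_min = ℏ/(2Δx)
Δp_min = (1.055e-34 J·s) / (2 × 3.240e-10 m)
Δp_min = 1.627e-25 kg·m/s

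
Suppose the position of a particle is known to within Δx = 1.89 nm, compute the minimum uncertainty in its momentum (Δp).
2.790 × 10^-26 kg·m/s

Using the Heisenberg uncertainty principle:
ΔxΔp ≥ ℏ/2

The minimum uncertainty in momentum is:
Δp_min = ℏ/(2Δx)
Δp_min = (1.055e-34 J·s) / (2 × 1.890e-09 m)
Δp_min = 2.790e-26 kg·m/s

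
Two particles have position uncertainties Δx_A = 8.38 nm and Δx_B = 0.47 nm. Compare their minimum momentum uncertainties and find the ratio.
Particle B has the larger minimum momentum uncertainty, by a factor of 17.83.

For each particle, the minimum momentum uncertainty is Δp_min = ℏ/(2Δx):

Particle A: Δp_A = ℏ/(2×8.380e-09 m) = 6.292e-27 kg·m/s
Particle B: Δp_B = ℏ/(2×4.700e-10 m) = 1.122e-25 kg·m/s

Ratio: Δp_B/Δp_A = 17.83

Since Δp_min ∝ 1/Δx, the particle with smaller position uncertainty (B) has larger momentum uncertainty.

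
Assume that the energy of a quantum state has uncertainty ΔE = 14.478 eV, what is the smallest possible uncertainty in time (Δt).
22.731 as

Using the energy-time uncertainty principle:
ΔEΔt ≥ ℏ/2

The minimum uncertainty in time is:
Δt_min = ℏ/(2ΔE)
Δt_min = (1.055e-34 J·s) / (2 × 2.320e-18 J)
Δt_min = 2.273e-17 s = 22.731 as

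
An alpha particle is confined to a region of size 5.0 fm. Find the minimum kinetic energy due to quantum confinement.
52.232 keV

Using the uncertainty principle:

1. Position uncertainty: Δx ≈ 5.000e-15 m
2. Minimum momentum uncertainty: Δp = ℏ/(2Δx) = 1.055e-20 kg·m/s
3. Minimum kinetic energy:
   KE = (Δp)²/(2m) = (1.055e-20)²/(2 × 6.645e-27 kg)
   KE = 8.369e-15 J = 52.232 keV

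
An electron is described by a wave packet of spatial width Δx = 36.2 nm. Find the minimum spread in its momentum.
1.457 × 10^-27 kg·m/s

For a wave packet, the spatial width Δx and momentum spread Δp are related by the uncertainty principle:
ΔxΔp ≥ ℏ/2

The minimum momentum spread is:
Δp_min = ℏ/(2Δx)
Δp_min = (1.055e-34 J·s) / (2 × 3.620e-08 m)
Δp_min = 1.457e-27 kg·m/s

A wave packet cannot have both a well-defined position and well-defined momentum.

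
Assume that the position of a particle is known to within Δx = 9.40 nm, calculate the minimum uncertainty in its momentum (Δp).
5.609 × 10^-27 kg·m/s

Using the Heisenberg uncertainty principle:
ΔxΔp ≥ ℏ/2

The minimum uncertainty in momentum is:
Δp_min = ℏ/(2Δx)
Δp_min = (1.055e-34 J·s) / (2 × 9.400e-09 m)
Δp_min = 5.609e-27 kg·m/s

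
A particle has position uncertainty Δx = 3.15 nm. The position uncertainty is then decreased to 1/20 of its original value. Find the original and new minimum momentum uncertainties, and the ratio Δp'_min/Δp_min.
Original Δp_min = 1.674 × 10^-26 kg·m/s; new Δp'_min = 3.348 × 10^-25 kg·m/s; ratio Δp'_min/Δp_min = 20.

From the uncertainty principle ΔxΔp ≥ ℏ/2, the minimum momentum uncertainty is Δp_min = ℏ/(2Δx).

Original (Δx = 3.15 nm = 3.150e-09 m):
Δp_min = (1.055e-34 J·s)/(2 × 3.150e-09 m) = 1.674e-26 kg·m/s

When Δx → (1/20)Δx:
Δp'_min = ℏ/(2 × (1/20)Δx) = 20 × ℏ/(2Δx) = 20 × Δp_min
Δp'_min = 20 × 1.674e-26 kg·m/s = 3.348e-25 kg·m/s

Since Δp_min ∝ 1/Δx, when Δx is decreased to 1/20 of its original value, Δp_min increases to 20 times its original value.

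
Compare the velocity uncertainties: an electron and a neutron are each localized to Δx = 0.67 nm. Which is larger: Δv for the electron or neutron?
The electron has the larger minimum velocity uncertainty, by a ratio of 1838.7.

For both particles, Δp_min = ℏ/(2Δx) = 7.870e-26 kg·m/s (same for both).

The velocity uncertainty is Δv = Δp/m:
- electron: Δv = 7.870e-26 / 9.109e-31 = 8.639e+04 m/s = 86.394 km/s
- neutron: Δv = 7.870e-26 / 1.675e-27 = 4.699e+01 m/s = 46.987 m/s

Ratio: 8.639e+04 / 4.699e+01 = 1838.7

The lighter particle has larger velocity uncertainty because Δv ∝ 1/m.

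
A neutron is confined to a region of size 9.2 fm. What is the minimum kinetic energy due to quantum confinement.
61.204 keV

Using the uncertainty principle:

1. Position uncertainty: Δx ≈ 9.200e-15 m
2. Minimum momentum uncertainty: Δp = ℏ/(2Δx) = 5.731e-21 kg·m/s
3. Minimum kinetic energy:
   KE = (Δp)²/(2m) = (5.731e-21)²/(2 × 1.675e-27 kg)
   KE = 9.806e-15 J = 61.204 keV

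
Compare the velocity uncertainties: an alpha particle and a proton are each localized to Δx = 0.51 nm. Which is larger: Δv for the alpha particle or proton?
The proton has the larger minimum velocity uncertainty, by a ratio of 4.0.

For both particles, Δp_min = ℏ/(2Δx) = 1.034e-25 kg·m/s (same for both).

The velocity uncertainty is Δv = Δp/m:
- alpha particle: Δv = 1.034e-25 / 6.645e-27 = 1.556e+01 m/s = 15.560 m/s
- proton: Δv = 1.034e-25 / 1.673e-27 = 6.181e+01 m/s = 61.813 m/s

Ratio: 6.181e+01 / 1.556e+01 = 4.0

The lighter particle has larger velocity uncertainty because Δv ∝ 1/m.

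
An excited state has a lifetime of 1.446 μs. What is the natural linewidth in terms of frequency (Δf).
55.033 kHz

Using the energy-time uncertainty principle and E = hf:
ΔEΔt ≥ ℏ/2
hΔf·Δt ≥ ℏ/2

The minimum frequency uncertainty is:
Δf = ℏ/(2hτ) = 1/(4πτ)
Δf = 1/(4π × 1.446e-06 s)
Δf = 5.503e+04 Hz = 55.033 kHz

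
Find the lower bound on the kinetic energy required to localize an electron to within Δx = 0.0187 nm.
27.238 eV

Localizing a particle requires giving it sufficient momentum uncertainty:

1. From uncertainty principle: Δp ≥ ℏ/(2Δx)
   Δp_min = (1.055e-34 J·s) / (2 × 1.870e-11 m)
   Δp_min = 2.820e-24 kg·m/s

2. This momentum uncertainty corresponds to kinetic energy:
   KE ≈ (Δp)²/(2m) = (2.820e-24)²/(2 × 9.109e-31 kg)
   KE = 4.364e-18 J = 27.238 eV

Tighter localization requires more energy.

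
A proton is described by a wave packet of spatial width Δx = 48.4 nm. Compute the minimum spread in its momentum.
1.089 × 10^-27 kg·m/s

For a wave packet, the spatial width Δx and momentum spread Δp are related by the uncertainty principle:
ΔxΔp ≥ ℏ/2

The minimum momentum spread is:
Δp_min = ℏ/(2Δx)
Δp_min = (1.055e-34 J·s) / (2 × 4.840e-08 m)
Δp_min = 1.089e-27 kg·m/s

A wave packet cannot have both a well-defined position and well-defined momentum.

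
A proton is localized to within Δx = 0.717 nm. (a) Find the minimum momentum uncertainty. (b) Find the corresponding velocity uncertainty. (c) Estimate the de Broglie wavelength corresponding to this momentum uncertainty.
(a) Δp_min = 7.354 × 10^-26 kg·m/s
(b) Δv_min = 43.967 m/s
(c) λ_dB = 9.010 nm

Step-by-step:

(a) From the uncertainty principle:
Δp_min = ℏ/(2Δx) = (1.055e-34 J·s)/(2 × 7.170e-10 m) = 7.354e-26 kg·m/s

(b) The velocity uncertainty:
Δv = Δp/m = (7.354e-26 kg·m/s)/(1.673e-27 kg) = 4.397e+01 m/s = 43.967 m/s

(c) The de Broglie wavelength for this momentum:
λ = h/p = (6.626e-34 J·s)/(7.354e-26 kg·m/s) = 9.010e-09 m = 9.010 nm

Note: The de Broglie wavelength is comparable to the localization size, as expected from wave-particle duality.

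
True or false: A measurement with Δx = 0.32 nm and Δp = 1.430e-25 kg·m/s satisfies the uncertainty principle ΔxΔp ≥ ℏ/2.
No, it violates the uncertainty principle (impossible measurement).

Calculate the product ΔxΔp:
ΔxΔp = (3.200e-10 m) × (1.430e-25 kg·m/s)
ΔxΔp = 4.576e-35 J·s

Compare to the minimum allowed value ℏ/2:
ℏ/2 = 5.273e-35 J·s

Since ΔxΔp = 4.576e-35 J·s < 5.273e-35 J·s = ℏ/2,
the measurement violates the uncertainty principle.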